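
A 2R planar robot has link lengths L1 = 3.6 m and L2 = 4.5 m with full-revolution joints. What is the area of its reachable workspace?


r_max = L1 + L2 = 8.1 m
r_min = |L1 - L2| = 0.9 m
Area = pi*(r_max^2 - r_min^2)
= pi*(65.61 - 0.81)
= pi * 64.8
= 203.5752 m^2


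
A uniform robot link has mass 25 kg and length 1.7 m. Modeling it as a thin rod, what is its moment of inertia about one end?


I = (1/3) * m * L^2
= (1/3) * 25 * 1.7^2
= 0.333333 * 25 * 2.89
= 24.0833 kg*m^2


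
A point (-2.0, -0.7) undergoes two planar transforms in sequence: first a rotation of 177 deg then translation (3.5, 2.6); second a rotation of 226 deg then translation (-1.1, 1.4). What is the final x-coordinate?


After transform 1:
x1 = cos(177)*-2.0 - sin(177)*-0.7 + 3.5 = 5.5339
y1 = sin(177)*-2.0 + cos(177)*-0.7 + 2.6 = 3.1944
After transform 2:
x2 = cos(226)*5.5339 - sin(226)*3.1944 + -1.1
= -2.6463


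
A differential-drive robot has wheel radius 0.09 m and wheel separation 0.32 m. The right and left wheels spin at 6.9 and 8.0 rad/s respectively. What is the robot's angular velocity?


vR = r*wR = 0.09*6.9 = 0.621 m/s
vL = r*wL = 0.09*8.0 = 0.72 m/s
v = (vR+vL)/2 = 0.6705 m/s
omega = (vR-vL)/L = -0.3094 rad/s
angular velocity = -0.3094 rad/s


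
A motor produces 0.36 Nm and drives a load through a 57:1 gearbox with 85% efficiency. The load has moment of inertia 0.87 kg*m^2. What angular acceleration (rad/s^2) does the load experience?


tau_out = tau_motor * N * eta
= 0.36 * 57 * 0.85 = 17.442 Nm
alpha = tau_out / I = 17.442 / 0.87
= 20.0483 rad/s^2


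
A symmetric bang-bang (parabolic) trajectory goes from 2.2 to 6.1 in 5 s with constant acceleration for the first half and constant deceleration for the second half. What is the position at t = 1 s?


Symmetric rest-to-rest: each phase covers (pf-p0)/2 in time T/2. 0.5*a*(T/2)^2 = (pf-p0)/2 => a = 4*(pf-p0)/T^2
a = 4*(6.1-2.2)/5^2 = 0.624
t = 1 is in the acceleration phase (t <= T/2).
p = p0 + 0.5*a*t^2 = 2.2 + 0.5*0.624*1^2
= 2.512


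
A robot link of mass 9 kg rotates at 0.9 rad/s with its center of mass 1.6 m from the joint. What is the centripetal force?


F = m * omega^2 * r
= 9 * 0.9^2 * 1.6
= 9 * 0.81 * 1.6
= 11.664 N


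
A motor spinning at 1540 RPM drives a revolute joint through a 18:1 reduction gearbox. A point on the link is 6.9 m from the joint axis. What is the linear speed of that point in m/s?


omega_motor = 1540 * 2*pi/60 = 161.2684 rad/s
omega_joint = omega_motor / 18 = 8.9594 rad/s
v = omega_joint * r = 8.9594 * 6.9
= 61.8196 m/s


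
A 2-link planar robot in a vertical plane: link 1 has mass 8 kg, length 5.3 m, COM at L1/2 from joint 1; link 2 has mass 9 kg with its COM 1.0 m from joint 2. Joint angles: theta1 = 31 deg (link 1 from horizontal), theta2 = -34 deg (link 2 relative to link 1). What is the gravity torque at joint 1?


Horizontal distance from joint 1 to link-1 COM:
  x_c1 = (L1/2)*cos(t1) = 2.65 * 0.8572 = 2.2715 m
Horizontal distance from joint 1 to link-2 COM:
  x_c2 = L1*cos(t1) + Lc2*cos(t1+t2)
       = 5.3*0.8572 + 1.0*0.9986 = 5.5416 m
tau1 = m1*g*x_c1 + m2*g*x_c2
     = 8*9.81*2.2715 + 9*9.81*5.5416
     = 178.2668 + 489.2693
     = 667.5361 Nm


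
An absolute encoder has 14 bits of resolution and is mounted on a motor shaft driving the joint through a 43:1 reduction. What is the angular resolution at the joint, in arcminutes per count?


counts = 2^14 = 16384
effective counts at joint = 16384 * 43 = 704512
resolution = 360*60 / 704512
= 0.0307 arcmin/count


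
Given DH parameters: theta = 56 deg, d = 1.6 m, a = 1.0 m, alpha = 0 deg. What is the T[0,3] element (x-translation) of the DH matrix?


T[0,3] = a * cos(theta)
= 1.0 * cos(56 deg)
= 1.0 * 0.5592
= 0.5592


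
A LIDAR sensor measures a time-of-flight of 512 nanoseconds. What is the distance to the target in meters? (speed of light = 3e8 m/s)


tof = 512 ns = 5.12e-07 s
dist = c * tof / 2
= 3e8 * 5.12e-07 / 2
= 76.8 m


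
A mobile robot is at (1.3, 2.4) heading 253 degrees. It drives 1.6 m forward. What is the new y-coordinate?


y_new = y0 + d*sin(theta)
= 2.4 + 1.6*sin(253)
= 2.4 + -1.5301
= 0.8699


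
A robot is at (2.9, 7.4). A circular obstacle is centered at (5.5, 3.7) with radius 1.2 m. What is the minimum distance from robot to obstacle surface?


center_dist = sqrt((2.9-5.5)^2 + (7.4-3.7)^2)
= sqrt(6.76 + 13.69)
= 4.5222
min_dist = center_dist - radius = 4.5222 - 1.2 = 3.3222 m


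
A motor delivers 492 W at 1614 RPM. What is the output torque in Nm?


omega = 1614 * 2*pi/60 = 169.0177 rad/s
tau = P / omega = 492 / 169.0177
= 2.9109 Nm


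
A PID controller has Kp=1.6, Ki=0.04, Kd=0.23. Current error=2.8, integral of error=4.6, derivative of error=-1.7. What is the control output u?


u = Kp*e + Ki*int(e) + Kd*de/dt
= 1.6*2.8 + 0.04*4.6 + 0.23*(-1.7)
= 4.48 + 0.184 + -0.391
= 4.273


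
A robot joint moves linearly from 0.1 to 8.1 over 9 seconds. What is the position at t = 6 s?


s = t/T = 6/9 = 0.6667
p(t) = p0 + (pf-p0)*s
= 0.1 + (8.1 - 0.1) * 0.6667
= 5.4333


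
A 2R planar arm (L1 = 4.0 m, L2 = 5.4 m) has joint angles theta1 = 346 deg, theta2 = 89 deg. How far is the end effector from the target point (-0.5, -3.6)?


End effector via forward kinematics:
x = L1*cos(t1) + L2*cos(t1+t2) = 5.2788
y = L1*sin(t1) + L2*sin(t1+t2) = 4.2483
Distance to target:
d = sqrt((-0.5 - 5.2788)^2 + (-3.6 - 4.2483)^2)
= sqrt(33.3946 + 61.596)
= 9.7463 m


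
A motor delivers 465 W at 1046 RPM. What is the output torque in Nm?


omega = 1046 * 2*pi/60 = 109.5369 rad/s
tau = P / omega = 465 / 109.5369
= 4.2451 Nm


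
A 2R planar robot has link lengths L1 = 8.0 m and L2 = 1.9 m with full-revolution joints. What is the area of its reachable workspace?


r_max = L1 + L2 = 9.9 m
r_min = |L1 - L2| = 6.1 m
Area = pi*(r_max^2 - r_min^2)
= pi*(98.01 - 37.21)
= pi * 60.8
= 191.0088 m^2


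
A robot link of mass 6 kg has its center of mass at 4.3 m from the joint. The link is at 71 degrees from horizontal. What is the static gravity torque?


tau = m*g*L*cos(angle)
= 6 * 9.81 * 4.3 * cos(71 deg)
= 6 * 9.81 * 4.3 * 0.3256
= 82.4006 Nm


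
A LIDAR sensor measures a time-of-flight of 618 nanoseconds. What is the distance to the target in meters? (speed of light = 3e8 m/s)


tof = 618 ns = 6.18e-07 s
dist = c * tof / 2
= 3e8 * 6.18e-07 / 2
= 92.7 m


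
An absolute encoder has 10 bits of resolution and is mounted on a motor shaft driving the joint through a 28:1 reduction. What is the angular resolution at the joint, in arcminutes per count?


counts = 2^10 = 1024
effective counts at joint = 1024 * 28 = 28672
resolution = 360*60 / 28672
= 0.7533 arcmin/count


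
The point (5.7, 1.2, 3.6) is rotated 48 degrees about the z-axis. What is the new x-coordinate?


Rotation about z-axis: x' = x*cos(theta) - y*sin(theta)
= 5.7 * 0.6691 - 1.2 * 0.7431
= 2.9223


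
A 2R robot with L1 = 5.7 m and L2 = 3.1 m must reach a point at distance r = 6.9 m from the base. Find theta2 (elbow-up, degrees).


cos(theta2) = (r^2 - L1^2 - L2^2) / (2*L1*L2)
cos(theta2) = (47.61 - 32.49 - 9.61) / 35.34
cos(theta2) = 0.155914
theta2 = 81.0302 degrees


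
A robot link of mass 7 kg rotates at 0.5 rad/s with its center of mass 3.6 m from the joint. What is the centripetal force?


F = m * omega^2 * r
= 7 * 0.5^2 * 3.6
= 7 * 0.25 * 3.6
= 6.3 N


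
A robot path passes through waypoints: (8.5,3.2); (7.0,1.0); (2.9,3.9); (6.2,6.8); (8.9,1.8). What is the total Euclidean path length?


Segment lengths:
  seg1 = sqrt((-1.5)^2 + (-2.2)^2) = 2.6627
  seg2 = sqrt((-4.1)^2 + (2.9)^2) = 5.022
  seg3 = sqrt((3.3)^2 + (2.9)^2) = 4.3932
  seg4 = sqrt((2.7)^2 + (-5.0)^2) = 5.6824
Total = 17.7603


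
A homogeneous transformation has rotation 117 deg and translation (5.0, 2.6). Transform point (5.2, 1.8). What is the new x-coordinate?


x' = cos(theta)*px - sin(theta)*py + tx
= -0.454*5.2 - 0.891*1.8 + 5.0
= 1.0354


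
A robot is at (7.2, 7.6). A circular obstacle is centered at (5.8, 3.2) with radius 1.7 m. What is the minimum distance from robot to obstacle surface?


center_dist = sqrt((7.2-5.8)^2 + (7.6-3.2)^2)
= sqrt(1.96 + 19.36)
= 4.6174
min_dist = center_dist - radius = 4.6174 - 1.7 = 2.9174 m


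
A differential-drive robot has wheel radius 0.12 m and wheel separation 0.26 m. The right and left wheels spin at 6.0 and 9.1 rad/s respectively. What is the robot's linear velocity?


vR = r*wR = 0.12*6.0 = 0.72 m/s
vL = r*wL = 0.12*9.1 = 1.092 m/s
v = (vR+vL)/2 = 0.906 m/s
omega = (vR-vL)/L = -1.4308 rad/s
linear velocity = 0.906 m/s


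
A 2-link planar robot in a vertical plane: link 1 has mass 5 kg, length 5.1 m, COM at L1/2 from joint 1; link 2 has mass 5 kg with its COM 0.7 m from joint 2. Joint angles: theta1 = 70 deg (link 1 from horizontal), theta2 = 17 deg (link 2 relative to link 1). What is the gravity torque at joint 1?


Horizontal distance from joint 1 to link-1 COM:
  x_c1 = (L1/2)*cos(t1) = 2.55 * 0.342 = 0.8722 m
Horizontal distance from joint 1 to link-2 COM:
  x_c2 = L1*cos(t1) + Lc2*cos(t1+t2)
       = 5.1*0.342 + 0.7*0.0523 = 1.7809 m
tau1 = m1*g*x_c1 + m2*g*x_c2
     = 5*9.81*0.8722 + 5*9.81*1.7809
     = 42.779 + 87.355
     = 130.134 Nm


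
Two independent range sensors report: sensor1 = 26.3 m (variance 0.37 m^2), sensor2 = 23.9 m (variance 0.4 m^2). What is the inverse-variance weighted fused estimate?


w1 = (1/var1) / (1/var1 + 1/var2)
   = 2.7027 / (2.7027 + 2.5) = 0.5195
w2 = 1 - w1 = 0.4805
fused = w1*s1 + w2*s2 = 13.6623 + 11.4844
= 25.1468 m


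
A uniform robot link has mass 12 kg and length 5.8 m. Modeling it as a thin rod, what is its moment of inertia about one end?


I = (1/3) * m * L^2
= (1/3) * 12 * 5.8^2
= 0.333333 * 12 * 33.64
= 134.56 kg*m^2


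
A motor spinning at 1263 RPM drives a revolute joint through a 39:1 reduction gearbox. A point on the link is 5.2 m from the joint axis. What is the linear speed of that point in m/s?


omega_motor = 1263 * 2*pi/60 = 132.2611 rad/s
omega_joint = omega_motor / 39 = 3.3913 rad/s
v = omega_joint * r = 3.3913 * 5.2
= 17.6348 m/s


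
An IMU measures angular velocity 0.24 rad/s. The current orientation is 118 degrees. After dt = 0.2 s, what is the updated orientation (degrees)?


delta_theta = w * dt = 0.24 * 0.2 = 0.048 rad
= 2.7502 deg
theta_new = 118 + 2.7502 = 120.7502 deg


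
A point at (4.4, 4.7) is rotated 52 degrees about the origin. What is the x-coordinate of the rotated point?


x' = x*cos(theta) - y*sin(theta)
cos(52 deg) = 0.6157, sin(52 deg) = 0.788
x' = 4.4 * 0.6157 - 4.7 * 0.788
= 2.7089 - 3.7037
= -0.9947


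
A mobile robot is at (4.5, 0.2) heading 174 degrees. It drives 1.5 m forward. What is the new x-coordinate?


x_new = x0 + d*cos(theta)
= 4.5 + 1.5*cos(174)
= 4.5 + -1.4918
= 3.0082


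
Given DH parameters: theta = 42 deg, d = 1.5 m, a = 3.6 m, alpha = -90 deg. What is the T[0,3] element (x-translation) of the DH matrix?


T[0,3] = a * cos(theta)
= 3.6 * cos(42 deg)
= 3.6 * 0.7431
= 2.6753


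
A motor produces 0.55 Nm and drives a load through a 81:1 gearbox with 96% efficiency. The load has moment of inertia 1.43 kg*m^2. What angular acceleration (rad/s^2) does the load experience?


tau_out = tau_motor * N * eta
= 0.55 * 81 * 0.96 = 42.768 Nm
alpha = tau_out / I = 42.768 / 1.43
= 29.9077 rad/s^2


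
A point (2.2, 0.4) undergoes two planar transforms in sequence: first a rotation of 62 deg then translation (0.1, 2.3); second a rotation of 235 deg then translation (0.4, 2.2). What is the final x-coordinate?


After transform 1:
x1 = cos(62)*2.2 - sin(62)*0.4 + 0.1 = 0.7797
y1 = sin(62)*2.2 + cos(62)*0.4 + 2.3 = 4.4303
After transform 2:
x2 = cos(235)*0.7797 - sin(235)*4.4303 + 0.4
= 3.5819


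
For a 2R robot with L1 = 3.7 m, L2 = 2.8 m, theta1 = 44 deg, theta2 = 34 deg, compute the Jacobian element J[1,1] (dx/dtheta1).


J[1,1] = -L1*sin(t1) - L2*sin(t1+t2)
= -3.7*sin(44) - 2.8*sin(78)
= -5.309


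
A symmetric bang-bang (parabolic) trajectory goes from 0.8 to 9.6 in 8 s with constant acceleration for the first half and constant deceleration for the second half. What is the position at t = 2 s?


Symmetric rest-to-rest: each phase covers (pf-p0)/2 in time T/2. 0.5*a*(T/2)^2 = (pf-p0)/2 => a = 4*(pf-p0)/T^2
a = 4*(9.6-0.8)/8^2 = 0.55
t = 2 is in the acceleration phase (t <= T/2).
p = p0 + 0.5*a*t^2 = 0.8 + 0.5*0.55*2^2
= 1.9


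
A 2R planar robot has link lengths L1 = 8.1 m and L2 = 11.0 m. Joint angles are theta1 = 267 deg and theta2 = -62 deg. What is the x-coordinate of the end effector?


Convert angles to radians: theta1 = 4.66, theta2 = -1.0821
x = L1*cos(theta1) + L2*cos(theta1+theta2)
x = -0.4239 + -9.9694
x = -10.3933


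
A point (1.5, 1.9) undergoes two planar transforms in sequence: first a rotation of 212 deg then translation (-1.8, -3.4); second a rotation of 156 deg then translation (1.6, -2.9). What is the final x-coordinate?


After transform 1:
x1 = cos(212)*1.5 - sin(212)*1.9 + -1.8 = -2.0652
y1 = sin(212)*1.5 + cos(212)*1.9 + -3.4 = -5.8062
After transform 2:
x2 = cos(156)*-2.0652 - sin(156)*-5.8062 + 1.6
= 5.8483


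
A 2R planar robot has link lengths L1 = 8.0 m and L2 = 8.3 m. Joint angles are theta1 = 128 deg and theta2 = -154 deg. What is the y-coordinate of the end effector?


Convert angles to radians: theta1 = 2.234, theta2 = -2.6878
y = L1*sin(theta1) + L2*sin(theta1+theta2)
y = 6.3041 + -3.6385
y = 2.6656


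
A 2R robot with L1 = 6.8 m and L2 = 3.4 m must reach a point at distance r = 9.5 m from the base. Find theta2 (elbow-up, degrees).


cos(theta2) = (r^2 - L1^2 - L2^2) / (2*L1*L2)
cos(theta2) = (90.25 - 46.24 - 11.56) / 46.24
cos(theta2) = 0.701773
theta2 = 45.4305 degrees


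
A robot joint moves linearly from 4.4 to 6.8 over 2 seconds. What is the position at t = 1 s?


s = t/T = 1/2 = 0.5
p(t) = p0 + (pf-p0)*s
= 4.4 + (6.8 - 4.4) * 0.5
= 5.6


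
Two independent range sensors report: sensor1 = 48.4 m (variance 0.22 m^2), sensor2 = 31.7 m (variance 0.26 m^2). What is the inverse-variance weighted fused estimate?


w1 = (1/var1) / (1/var1 + 1/var2)
   = 4.5455 / (4.5455 + 3.8462) = 0.5417
w2 = 1 - w1 = 0.4583
fused = w1*s1 + w2*s2 = 26.2167 + 14.5292
= 40.7458 m


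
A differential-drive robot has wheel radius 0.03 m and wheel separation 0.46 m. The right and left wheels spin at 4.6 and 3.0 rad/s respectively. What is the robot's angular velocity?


vR = r*wR = 0.03*4.6 = 0.138 m/s
vL = r*wL = 0.03*3.0 = 0.09 m/s
v = (vR+vL)/2 = 0.114 m/s
omega = (vR-vL)/L = 0.1043 rad/s
angular velocity = 0.1043 rad/s


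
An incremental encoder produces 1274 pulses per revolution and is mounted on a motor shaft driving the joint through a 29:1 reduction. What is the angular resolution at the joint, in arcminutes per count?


counts per rev = 1274
effective counts at joint = 1274 * 29 = 36946
resolution = 360*60 / 36946
= 0.5846 arcmin/count


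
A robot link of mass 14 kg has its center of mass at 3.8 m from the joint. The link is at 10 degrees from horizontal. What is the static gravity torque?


tau = m*g*L*cos(angle)
= 14 * 9.81 * 3.8 * cos(10 deg)
= 14 * 9.81 * 3.8 * 0.9848
= 513.9633 Nm


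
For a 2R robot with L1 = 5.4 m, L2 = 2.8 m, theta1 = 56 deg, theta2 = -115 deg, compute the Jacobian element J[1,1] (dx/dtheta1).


J[1,1] = -L1*sin(t1) - L2*sin(t1+t2)
= -5.4*sin(56) - 2.8*sin(-59)
= -2.0767


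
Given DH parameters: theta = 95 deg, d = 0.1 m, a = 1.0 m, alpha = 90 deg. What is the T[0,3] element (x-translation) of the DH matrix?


T[0,3] = a * cos(theta)
= 1.0 * cos(95 deg)
= 1.0 * -0.0872
= -0.0872


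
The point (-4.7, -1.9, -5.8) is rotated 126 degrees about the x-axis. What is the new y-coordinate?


Rotation about x-axis: y' = y*cos(theta) - z*sin(theta)
= -1.9 * -0.5878 - -5.8 * 0.809
= 5.8091


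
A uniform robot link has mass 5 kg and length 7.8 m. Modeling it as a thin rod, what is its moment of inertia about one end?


I = (1/3) * m * L^2
= (1/3) * 5 * 7.8^2
= 0.333333 * 5 * 60.84
= 101.4 kg*m^2


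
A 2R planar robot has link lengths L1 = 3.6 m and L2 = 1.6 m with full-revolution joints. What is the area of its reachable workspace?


r_max = L1 + L2 = 5.2 m
r_min = |L1 - L2| = 2.0 m
Area = pi*(r_max^2 - r_min^2)
= pi*(27.04 - 4.0)
= pi * 23.04
= 72.3823 m^2


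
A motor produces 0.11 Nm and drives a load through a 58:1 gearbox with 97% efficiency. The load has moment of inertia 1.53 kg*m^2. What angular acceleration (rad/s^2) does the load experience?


tau_out = tau_motor * N * eta
= 0.11 * 58 * 0.97 = 6.1886 Nm
alpha = tau_out / I = 6.1886 / 1.53
= 4.0448 rad/s^2


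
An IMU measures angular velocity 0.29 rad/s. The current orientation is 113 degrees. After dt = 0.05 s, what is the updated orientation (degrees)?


delta_theta = w * dt = 0.29 * 0.05 = 0.0145 rad
= 0.8308 deg
theta_new = 113 + 0.8308 = 113.8308 deg


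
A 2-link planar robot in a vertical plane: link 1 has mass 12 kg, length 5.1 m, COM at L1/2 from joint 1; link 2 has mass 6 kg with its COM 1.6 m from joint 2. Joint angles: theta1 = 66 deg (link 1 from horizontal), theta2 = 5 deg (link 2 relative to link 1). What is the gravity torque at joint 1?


Horizontal distance from joint 1 to link-1 COM:
  x_c1 = (L1/2)*cos(t1) = 2.55 * 0.4067 = 1.0372 m
Horizontal distance from joint 1 to link-2 COM:
  x_c2 = L1*cos(t1) + Lc2*cos(t1+t2)
       = 5.1*0.4067 + 1.6*0.3256 = 2.5953 m
tau1 = m1*g*x_c1 + m2*g*x_c2
     = 12*9.81*1.0372 + 6*9.81*2.5953
     = 122.0966 + 152.7574
     = 274.854 Nm


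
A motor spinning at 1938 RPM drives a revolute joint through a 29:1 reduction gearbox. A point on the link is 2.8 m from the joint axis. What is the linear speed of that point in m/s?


omega_motor = 1938 * 2*pi/60 = 202.9469 rad/s
omega_joint = omega_motor / 29 = 6.9982 rad/s
v = omega_joint * r = 6.9982 * 2.8
= 19.5949 m/s


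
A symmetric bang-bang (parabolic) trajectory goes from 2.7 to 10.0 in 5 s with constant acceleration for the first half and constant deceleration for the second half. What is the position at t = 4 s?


Symmetric rest-to-rest: each phase covers (pf-p0)/2 in time T/2. 0.5*a*(T/2)^2 = (pf-p0)/2 => a = 4*(pf-p0)/T^2
a = 4*(10.0-2.7)/5^2 = 1.168
t = 4 is in the deceleration phase (t > T/2).
p = pf - 0.5*a*(T-t)^2 = 10.0 - 0.5*1.168*1^2
= 9.416


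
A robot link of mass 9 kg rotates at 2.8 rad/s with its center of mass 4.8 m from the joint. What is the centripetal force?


F = m * omega^2 * r
= 9 * 2.8^2 * 4.8
= 9 * 7.84 * 4.8
= 338.688 N


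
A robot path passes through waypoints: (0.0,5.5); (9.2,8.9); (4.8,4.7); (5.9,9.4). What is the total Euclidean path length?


Segment lengths:
  seg1 = sqrt((9.2)^2 + (3.4)^2) = 9.8082
  seg2 = sqrt((-4.4)^2 + (-4.2)^2) = 6.0828
  seg3 = sqrt((1.1)^2 + (4.7)^2) = 4.827
Total = 20.7179


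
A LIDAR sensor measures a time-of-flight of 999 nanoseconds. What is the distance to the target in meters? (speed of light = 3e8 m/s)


tof = 999 ns = 9.99e-07 s
dist = c * tof / 2
= 3e8 * 9.99e-07 / 2
= 149.85 m


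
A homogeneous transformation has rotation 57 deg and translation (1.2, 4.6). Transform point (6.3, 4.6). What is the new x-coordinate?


x' = cos(theta)*px - sin(theta)*py + tx
= 0.5446*6.3 - 0.8387*4.6 + 1.2
= 0.7733


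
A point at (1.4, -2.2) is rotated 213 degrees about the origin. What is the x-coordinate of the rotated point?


x' = x*cos(theta) - y*sin(theta)
cos(213 deg) = -0.8387, sin(213 deg) = -0.5446
x' = 1.4 * -0.8387 - -2.2 * -0.5446
= -1.1741 - 1.1982
= -2.3723


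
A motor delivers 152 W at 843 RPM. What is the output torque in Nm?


omega = 843 * 2*pi/60 = 88.2788 rad/s
tau = P / omega = 152 / 88.2788
= 1.7218 Nm


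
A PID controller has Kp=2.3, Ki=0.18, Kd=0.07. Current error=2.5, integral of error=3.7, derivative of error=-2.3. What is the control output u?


u = Kp*e + Ki*int(e) + Kd*de/dt
= 2.3*2.5 + 0.18*3.7 + 0.07*(-2.3)
= 5.75 + 0.666 + -0.161
= 6.255


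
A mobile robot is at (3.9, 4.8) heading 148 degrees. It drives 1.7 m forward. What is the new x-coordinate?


x_new = x0 + d*cos(theta)
= 3.9 + 1.7*cos(148)
= 3.9 + -1.4417
= 2.4583


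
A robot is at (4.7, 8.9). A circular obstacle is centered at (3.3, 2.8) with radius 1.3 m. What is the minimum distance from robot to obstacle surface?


center_dist = sqrt((4.7-3.3)^2 + (8.9-2.8)^2)
= sqrt(1.96 + 37.21)
= 6.2586
min_dist = center_dist - radius = 6.2586 - 1.3 = 4.9586 m


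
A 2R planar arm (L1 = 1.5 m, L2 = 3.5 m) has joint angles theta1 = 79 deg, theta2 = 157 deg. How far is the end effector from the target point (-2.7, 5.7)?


End effector via forward kinematics:
x = L1*cos(t1) + L2*cos(t1+t2) = -1.671
y = L1*sin(t1) + L2*sin(t1+t2) = -1.4292
Distance to target:
d = sqrt((-2.7 - -1.671)^2 + (5.7 - -1.4292)^2)
= sqrt(1.0589 + 50.8254)
= 7.2031 m


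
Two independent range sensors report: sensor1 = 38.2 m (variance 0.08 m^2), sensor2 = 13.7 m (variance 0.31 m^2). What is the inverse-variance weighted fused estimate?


w1 = (1/var1) / (1/var1 + 1/var2)
   = 12.5 / (12.5 + 3.2258) = 0.7949
w2 = 1 - w1 = 0.2051
fused = w1*s1 + w2*s2 = 30.3641 + 2.8103
= 33.1744 m


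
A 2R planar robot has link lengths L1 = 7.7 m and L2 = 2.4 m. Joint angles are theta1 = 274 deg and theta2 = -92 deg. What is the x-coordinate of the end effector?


Convert angles to radians: theta1 = 4.7822, theta2 = -1.6057
x = L1*cos(theta1) + L2*cos(theta1+theta2)
x = 0.5371 + -2.3985
x = -1.8614


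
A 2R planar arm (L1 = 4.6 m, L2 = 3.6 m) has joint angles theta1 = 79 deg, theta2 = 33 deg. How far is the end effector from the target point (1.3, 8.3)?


End effector via forward kinematics:
x = L1*cos(t1) + L2*cos(t1+t2) = -0.4709
y = L1*sin(t1) + L2*sin(t1+t2) = 7.8533
Distance to target:
d = sqrt((1.3 - -0.4709)^2 + (8.3 - 7.8533)^2)
= sqrt(3.136 + 0.1995)
= 1.8263 m


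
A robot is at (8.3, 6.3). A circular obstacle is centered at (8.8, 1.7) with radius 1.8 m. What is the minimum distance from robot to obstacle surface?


center_dist = sqrt((8.3-8.8)^2 + (6.3-1.7)^2)
= sqrt(0.25 + 21.16)
= 4.6271
min_dist = center_dist - radius = 4.6271 - 1.8 = 2.8271 m


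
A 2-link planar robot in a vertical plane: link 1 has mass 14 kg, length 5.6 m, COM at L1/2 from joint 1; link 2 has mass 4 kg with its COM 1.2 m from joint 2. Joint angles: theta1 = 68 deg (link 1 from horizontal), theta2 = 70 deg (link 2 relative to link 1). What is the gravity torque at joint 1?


Horizontal distance from joint 1 to link-1 COM:
  x_c1 = (L1/2)*cos(t1) = 2.8 * 0.3746 = 1.0489 m
Horizontal distance from joint 1 to link-2 COM:
  x_c2 = L1*cos(t1) + Lc2*cos(t1+t2)
       = 5.6*0.3746 + 1.2*-0.7431 = 1.206 m
tau1 = m1*g*x_c1 + m2*g*x_c2
     = 14*9.81*1.0489 + 4*9.81*1.206
     = 144.0557 + 47.3243
     = 191.3801 Nm


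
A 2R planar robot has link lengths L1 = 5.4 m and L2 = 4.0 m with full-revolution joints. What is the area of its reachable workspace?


r_max = L1 + L2 = 9.4 m
r_min = |L1 - L2| = 1.4 m
Area = pi*(r_max^2 - r_min^2)
= pi*(88.36 - 1.96)
= pi * 86.4
= 271.4336 m^2


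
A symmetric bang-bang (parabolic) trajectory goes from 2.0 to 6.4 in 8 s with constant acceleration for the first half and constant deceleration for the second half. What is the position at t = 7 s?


Symmetric rest-to-rest: each phase covers (pf-p0)/2 in time T/2. 0.5*a*(T/2)^2 = (pf-p0)/2 => a = 4*(pf-p0)/T^2
a = 4*(6.4-2.0)/8^2 = 0.275
t = 7 is in the deceleration phase (t > T/2).
p = pf - 0.5*a*(T-t)^2 = 6.4 - 0.5*0.275*1^2
= 6.2625


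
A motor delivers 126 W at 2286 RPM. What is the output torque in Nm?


omega = 2286 * 2*pi/60 = 239.3894 rad/s
tau = P / omega = 126 / 239.3894
= 0.5263 Nm


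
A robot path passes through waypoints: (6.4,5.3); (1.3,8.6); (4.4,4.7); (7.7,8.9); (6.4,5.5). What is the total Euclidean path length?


Segment lengths:
  seg1 = sqrt((-5.1)^2 + (3.3)^2) = 6.0745
  seg2 = sqrt((3.1)^2 + (-3.9)^2) = 4.982
  seg3 = sqrt((3.3)^2 + (4.2)^2) = 5.3413
  seg4 = sqrt((-1.3)^2 + (-3.4)^2) = 3.6401
Total = 20.0379


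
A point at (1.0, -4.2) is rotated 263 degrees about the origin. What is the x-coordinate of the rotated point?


x' = x*cos(theta) - y*sin(theta)
cos(263 deg) = -0.1219, sin(263 deg) = -0.9925
x' = 1.0 * -0.1219 - -4.2 * -0.9925
= -0.1219 - 4.1687
= -4.2906


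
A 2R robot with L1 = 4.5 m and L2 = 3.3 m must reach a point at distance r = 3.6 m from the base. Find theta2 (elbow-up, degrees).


cos(theta2) = (r^2 - L1^2 - L2^2) / (2*L1*L2)
cos(theta2) = (12.96 - 20.25 - 10.89) / 29.7
cos(theta2) = -0.612121
theta2 = 127.743 degrees


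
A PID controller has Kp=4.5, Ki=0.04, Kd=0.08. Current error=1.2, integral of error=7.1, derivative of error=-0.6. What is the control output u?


u = Kp*e + Ki*int(e) + Kd*de/dt
= 4.5*1.2 + 0.04*7.1 + 0.08*(-0.6)
= 5.4 + 0.284 + -0.048
= 5.636


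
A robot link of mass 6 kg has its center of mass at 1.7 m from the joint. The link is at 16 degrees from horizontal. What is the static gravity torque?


tau = m*g*L*cos(angle)
= 6 * 9.81 * 1.7 * cos(16 deg)
= 6 * 9.81 * 1.7 * 0.9613
= 96.1858 Nm


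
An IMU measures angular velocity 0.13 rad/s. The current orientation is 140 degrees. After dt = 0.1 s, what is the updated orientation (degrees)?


delta_theta = w * dt = 0.13 * 0.1 = 0.013 rad
= 0.7448 deg
theta_new = 140 + 0.7448 = 140.7448 deg


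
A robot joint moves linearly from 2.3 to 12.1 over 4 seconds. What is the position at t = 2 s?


s = t/T = 2/4 = 0.5
p(t) = p0 + (pf-p0)*s
= 2.3 + (12.1 - 2.3) * 0.5
= 7.2


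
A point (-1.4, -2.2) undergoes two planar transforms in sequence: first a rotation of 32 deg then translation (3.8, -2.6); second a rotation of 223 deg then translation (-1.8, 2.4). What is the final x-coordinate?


After transform 1:
x1 = cos(32)*-1.4 - sin(32)*-2.2 + 3.8 = 3.7786
y1 = sin(32)*-1.4 + cos(32)*-2.2 + -2.6 = -5.2076
After transform 2:
x2 = cos(223)*3.7786 - sin(223)*-5.2076 + -1.8
= -8.115


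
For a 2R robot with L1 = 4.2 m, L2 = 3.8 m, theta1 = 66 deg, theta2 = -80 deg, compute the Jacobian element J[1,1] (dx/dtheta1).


J[1,1] = -L1*sin(t1) - L2*sin(t1+t2)
= -4.2*sin(66) - 3.8*sin(-14)
= -2.9176


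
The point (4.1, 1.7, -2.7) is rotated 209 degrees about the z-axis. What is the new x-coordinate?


Rotation about z-axis: x' = x*cos(theta) - y*sin(theta)
= 4.1 * -0.8746 - 1.7 * -0.4848
= -2.7618


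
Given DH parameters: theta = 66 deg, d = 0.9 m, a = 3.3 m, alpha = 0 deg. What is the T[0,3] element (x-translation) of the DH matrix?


T[0,3] = a * cos(theta)
= 3.3 * cos(66 deg)
= 3.3 * 0.4067
= 1.3422


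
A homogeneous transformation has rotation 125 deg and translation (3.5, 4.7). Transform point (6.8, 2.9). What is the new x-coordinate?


x' = cos(theta)*px - sin(theta)*py + tx
= -0.5736*6.8 - 0.8192*2.9 + 3.5
= -2.7759


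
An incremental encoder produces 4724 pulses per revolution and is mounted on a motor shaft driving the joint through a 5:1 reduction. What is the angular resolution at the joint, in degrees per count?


counts per rev = 4724
effective counts at joint = 4724 * 5 = 23620
resolution = 360 / 23620
= 0.0152 deg/count


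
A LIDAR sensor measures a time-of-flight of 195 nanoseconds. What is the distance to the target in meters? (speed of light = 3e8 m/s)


tof = 195 ns = 1.95e-07 s
dist = c * tof / 2
= 3e8 * 1.95e-07 / 2
= 29.25 m


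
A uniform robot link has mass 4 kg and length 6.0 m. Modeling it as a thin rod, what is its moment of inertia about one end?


I = (1/3) * m * L^2
= (1/3) * 4 * 6.0^2
= 0.333333 * 4 * 36.0
= 48.0 kg*m^2


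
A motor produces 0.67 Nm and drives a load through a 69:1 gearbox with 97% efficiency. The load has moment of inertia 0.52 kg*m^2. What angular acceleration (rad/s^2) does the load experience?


tau_out = tau_motor * N * eta
= 0.67 * 69 * 0.97 = 44.8431 Nm
alpha = tau_out / I = 44.8431 / 0.52
= 86.2367 rad/s^2


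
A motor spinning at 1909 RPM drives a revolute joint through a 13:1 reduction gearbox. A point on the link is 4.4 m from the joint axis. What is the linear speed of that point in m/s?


omega_motor = 1909 * 2*pi/60 = 199.91 rad/s
omega_joint = omega_motor / 13 = 15.3777 rad/s
v = omega_joint * r = 15.3777 * 4.4
= 67.6619 m/s


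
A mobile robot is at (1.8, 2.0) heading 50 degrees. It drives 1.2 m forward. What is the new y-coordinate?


y_new = y0 + d*sin(theta)
= 2.0 + 1.2*sin(50)
= 2.0 + 0.9193
= 2.9193


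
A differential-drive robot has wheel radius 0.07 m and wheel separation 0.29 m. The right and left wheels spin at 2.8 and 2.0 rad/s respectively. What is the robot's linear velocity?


vR = r*wR = 0.07*2.8 = 0.196 m/s
vL = r*wL = 0.07*2.0 = 0.14 m/s
v = (vR+vL)/2 = 0.168 m/s
omega = (vR-vL)/L = 0.1931 rad/s
linear velocity = 0.168 m/s


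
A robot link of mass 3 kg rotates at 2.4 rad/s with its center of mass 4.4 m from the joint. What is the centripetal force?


F = m * omega^2 * r
= 3 * 2.4^2 * 4.4
= 3 * 5.76 * 4.4
= 76.032 N


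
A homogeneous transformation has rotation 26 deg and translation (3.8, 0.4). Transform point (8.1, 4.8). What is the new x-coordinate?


x' = cos(theta)*px - sin(theta)*py + tx
= 0.8988*8.1 - 0.4384*4.8 + 3.8
= 8.9761


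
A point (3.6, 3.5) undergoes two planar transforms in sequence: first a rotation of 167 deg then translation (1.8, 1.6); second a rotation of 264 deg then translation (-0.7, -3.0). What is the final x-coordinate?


After transform 1:
x1 = cos(167)*3.6 - sin(167)*3.5 + 1.8 = -2.4951
y1 = sin(167)*3.6 + cos(167)*3.5 + 1.6 = -1.0005
After transform 2:
x2 = cos(264)*-2.4951 - sin(264)*-1.0005 + -0.7
= -1.4342


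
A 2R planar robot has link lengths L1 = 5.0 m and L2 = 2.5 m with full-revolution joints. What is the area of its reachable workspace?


r_max = L1 + L2 = 7.5 m
r_min = |L1 - L2| = 2.5 m
Area = pi*(r_max^2 - r_min^2)
= pi*(56.25 - 6.25)
= pi * 50.0
= 157.0796 m^2


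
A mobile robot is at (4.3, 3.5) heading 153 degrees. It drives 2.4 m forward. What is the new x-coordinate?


x_new = x0 + d*cos(theta)
= 4.3 + 2.4*cos(153)
= 4.3 + -2.1384
= 2.1616


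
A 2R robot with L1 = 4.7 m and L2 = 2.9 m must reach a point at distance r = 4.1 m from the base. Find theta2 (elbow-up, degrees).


cos(theta2) = (r^2 - L1^2 - L2^2) / (2*L1*L2)
cos(theta2) = (16.81 - 22.09 - 8.41) / 27.26
cos(theta2) = -0.502201
theta2 = 120.1457 degrees


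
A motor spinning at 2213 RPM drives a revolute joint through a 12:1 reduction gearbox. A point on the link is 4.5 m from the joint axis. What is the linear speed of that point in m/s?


omega_motor = 2213 * 2*pi/60 = 231.7448 rad/s
omega_joint = omega_motor / 12 = 19.3121 rad/s
v = omega_joint * r = 19.3121 * 4.5
= 86.9043 m/s


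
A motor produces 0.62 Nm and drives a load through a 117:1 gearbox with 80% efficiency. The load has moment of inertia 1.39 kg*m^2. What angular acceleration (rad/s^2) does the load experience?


tau_out = tau_motor * N * eta
= 0.62 * 117 * 0.8 = 58.032 Nm
alpha = tau_out / I = 58.032 / 1.39
= 41.7496 rad/s^2


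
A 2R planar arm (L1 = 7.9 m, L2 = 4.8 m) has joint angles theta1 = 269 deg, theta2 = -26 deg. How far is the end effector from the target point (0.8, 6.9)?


End effector via forward kinematics:
x = L1*cos(t1) + L2*cos(t1+t2) = -2.317
y = L1*sin(t1) + L2*sin(t1+t2) = -12.1756
Distance to target:
d = sqrt((0.8 - -2.317)^2 + (6.9 - -12.1756)^2)
= sqrt(9.7159 + 363.8796)
= 19.3286 m


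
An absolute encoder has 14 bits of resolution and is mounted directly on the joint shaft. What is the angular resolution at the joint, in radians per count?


counts = 2^14 = 16384
resolution = 2*pi / 16384
= 3.8350e-04 rad/count


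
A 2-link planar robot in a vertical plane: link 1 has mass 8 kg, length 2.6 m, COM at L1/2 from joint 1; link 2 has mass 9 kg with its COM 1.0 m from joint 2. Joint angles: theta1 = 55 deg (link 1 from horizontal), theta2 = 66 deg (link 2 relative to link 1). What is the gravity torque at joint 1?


Horizontal distance from joint 1 to link-1 COM:
  x_c1 = (L1/2)*cos(t1) = 1.3 * 0.5736 = 0.7456 m
Horizontal distance from joint 1 to link-2 COM:
  x_c2 = L1*cos(t1) + Lc2*cos(t1+t2)
       = 2.6*0.5736 + 1.0*-0.515 = 0.9763 m
tau1 = m1*g*x_c1 + m2*g*x_c2
     = 8*9.81*0.7456 + 9*9.81*0.9763
     = 58.5186 + 86.1941
     = 144.7126 Nm


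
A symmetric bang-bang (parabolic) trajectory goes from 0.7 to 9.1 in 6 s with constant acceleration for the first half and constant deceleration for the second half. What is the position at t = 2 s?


Symmetric rest-to-rest: each phase covers (pf-p0)/2 in time T/2. 0.5*a*(T/2)^2 = (pf-p0)/2 => a = 4*(pf-p0)/T^2
a = 4*(9.1-0.7)/6^2 = 0.9333
t = 2 is in the acceleration phase (t <= T/2).
p = p0 + 0.5*a*t^2 = 0.7 + 0.5*0.9333*2^2
= 2.5667


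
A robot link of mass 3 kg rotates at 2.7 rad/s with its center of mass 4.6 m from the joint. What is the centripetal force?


F = m * omega^2 * r
= 3 * 2.7^2 * 4.6
= 3 * 7.29 * 4.6
= 100.602 N


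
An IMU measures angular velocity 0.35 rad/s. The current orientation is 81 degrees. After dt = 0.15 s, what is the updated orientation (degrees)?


delta_theta = w * dt = 0.35 * 0.15 = 0.0525 rad
= 3.008 deg
theta_new = 81 + 3.008 = 84.008 deg


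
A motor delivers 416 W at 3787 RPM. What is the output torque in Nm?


omega = 3787 * 2*pi/60 = 396.5737 rad/s
tau = P / omega = 416 / 396.5737
= 1.049 Nm


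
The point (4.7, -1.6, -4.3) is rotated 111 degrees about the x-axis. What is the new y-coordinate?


Rotation about x-axis: y' = y*cos(theta) - z*sin(theta)
= -1.6 * -0.3584 - -4.3 * 0.9336
= 4.5878


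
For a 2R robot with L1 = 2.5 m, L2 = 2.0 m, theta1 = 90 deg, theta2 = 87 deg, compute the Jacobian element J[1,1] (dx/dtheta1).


J[1,1] = -L1*sin(t1) - L2*sin(t1+t2)
= -2.5*sin(90) - 2.0*sin(177)
= -2.6047


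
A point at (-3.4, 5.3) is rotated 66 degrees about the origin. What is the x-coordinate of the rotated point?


x' = x*cos(theta) - y*sin(theta)
cos(66 deg) = 0.4067, sin(66 deg) = 0.9135
x' = -3.4 * 0.4067 - 5.3 * 0.9135
= -1.3829 - 4.8418
= -6.2247


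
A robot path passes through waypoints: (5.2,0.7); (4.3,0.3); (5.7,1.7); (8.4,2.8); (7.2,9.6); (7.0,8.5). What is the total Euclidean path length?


Segment lengths:
  seg1 = sqrt((-0.9)^2 + (-0.4)^2) = 0.9849
  seg2 = sqrt((1.4)^2 + (1.4)^2) = 1.9799
  seg3 = sqrt((2.7)^2 + (1.1)^2) = 2.9155
  seg4 = sqrt((-1.2)^2 + (6.8)^2) = 6.9051
  seg5 = sqrt((-0.2)^2 + (-1.1)^2) = 1.118
Total = 13.9034


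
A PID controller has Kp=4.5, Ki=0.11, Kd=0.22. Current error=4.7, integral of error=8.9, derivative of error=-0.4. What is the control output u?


u = Kp*e + Ki*int(e) + Kd*de/dt
= 4.5*4.7 + 0.11*8.9 + 0.22*(-0.4)
= 21.15 + 0.979 + -0.088
= 22.041


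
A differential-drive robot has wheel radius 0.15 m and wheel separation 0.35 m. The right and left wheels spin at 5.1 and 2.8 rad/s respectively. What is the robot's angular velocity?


vR = r*wR = 0.15*5.1 = 0.765 m/s
vL = r*wL = 0.15*2.8 = 0.42 m/s
v = (vR+vL)/2 = 0.5925 m/s
omega = (vR-vL)/L = 0.9857 rad/s
angular velocity = 0.9857 rad/s


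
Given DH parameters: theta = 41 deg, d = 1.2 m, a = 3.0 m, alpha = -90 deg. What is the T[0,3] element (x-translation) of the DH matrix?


T[0,3] = a * cos(theta)
= 3.0 * cos(41 deg)
= 3.0 * 0.7547
= 2.2641


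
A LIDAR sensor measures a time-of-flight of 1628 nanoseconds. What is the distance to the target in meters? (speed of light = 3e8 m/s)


tof = 1628 ns = 1.628e-06 s
dist = c * tof / 2
= 3e8 * 1.628e-06 / 2
= 244.2 m


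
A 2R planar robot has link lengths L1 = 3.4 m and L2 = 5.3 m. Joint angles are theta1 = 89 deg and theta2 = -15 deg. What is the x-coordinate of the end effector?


Convert angles to radians: theta1 = 1.5533, theta2 = -0.2618
x = L1*cos(theta1) + L2*cos(theta1+theta2)
x = 0.0593 + 1.4609
x = 1.5202


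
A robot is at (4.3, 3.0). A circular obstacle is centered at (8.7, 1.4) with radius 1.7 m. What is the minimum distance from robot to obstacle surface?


center_dist = sqrt((4.3-8.7)^2 + (3.0-1.4)^2)
= sqrt(19.36 + 2.56)
= 4.6819
min_dist = center_dist - radius = 4.6819 - 1.7 = 2.9819 m


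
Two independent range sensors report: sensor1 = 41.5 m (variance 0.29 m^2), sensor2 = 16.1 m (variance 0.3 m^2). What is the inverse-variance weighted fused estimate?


w1 = (1/var1) / (1/var1 + 1/var2)
   = 3.4483 / (3.4483 + 3.3333) = 0.5085
w2 = 1 - w1 = 0.4915
fused = w1*s1 + w2*s2 = 21.1017 + 7.9136
= 29.0153 m


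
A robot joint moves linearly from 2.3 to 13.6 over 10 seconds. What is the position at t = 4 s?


s = t/T = 4/10 = 0.4
p(t) = p0 + (pf-p0)*s
= 2.3 + (13.6 - 2.3) * 0.4
= 6.82


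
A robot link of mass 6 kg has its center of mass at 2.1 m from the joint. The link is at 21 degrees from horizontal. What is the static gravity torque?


tau = m*g*L*cos(angle)
= 6 * 9.81 * 2.1 * cos(21 deg)
= 6 * 9.81 * 2.1 * 0.9336
= 115.3961 Nm


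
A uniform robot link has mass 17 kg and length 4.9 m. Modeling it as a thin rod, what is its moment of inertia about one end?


I = (1/3) * m * L^2
= (1/3) * 17 * 4.9^2
= 0.333333 * 17 * 24.01
= 136.0567 kg*m^2


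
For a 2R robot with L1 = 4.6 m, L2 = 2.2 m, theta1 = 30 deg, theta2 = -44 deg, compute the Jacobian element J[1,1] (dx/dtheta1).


J[1,1] = -L1*sin(t1) - L2*sin(t1+t2)
= -4.6*sin(30) - 2.2*sin(-14)
= -1.7678


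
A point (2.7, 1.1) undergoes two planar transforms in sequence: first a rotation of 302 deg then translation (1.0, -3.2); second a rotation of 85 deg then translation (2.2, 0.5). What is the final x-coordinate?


After transform 1:
x1 = cos(302)*2.7 - sin(302)*1.1 + 1.0 = 3.3636
y1 = sin(302)*2.7 + cos(302)*1.1 + -3.2 = -4.9068
After transform 2:
x2 = cos(85)*3.3636 - sin(85)*-4.9068 + 2.2
= 7.3813


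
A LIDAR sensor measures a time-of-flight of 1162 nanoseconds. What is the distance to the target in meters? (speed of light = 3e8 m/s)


tof = 1162 ns = 1.162e-06 s
dist = c * tof / 2
= 3e8 * 1.162e-06 / 2
= 174.3 m


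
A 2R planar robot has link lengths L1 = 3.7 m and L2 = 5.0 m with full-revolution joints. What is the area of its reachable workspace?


r_max = L1 + L2 = 8.7 m
r_min = |L1 - L2| = 1.3 m
Area = pi*(r_max^2 - r_min^2)
= pi*(75.69 - 1.69)
= pi * 74.0
= 232.4779 m^2


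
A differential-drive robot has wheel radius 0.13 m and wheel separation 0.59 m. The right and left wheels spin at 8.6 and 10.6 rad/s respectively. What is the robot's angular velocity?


vR = r*wR = 0.13*8.6 = 1.118 m/s
vL = r*wL = 0.13*10.6 = 1.378 m/s
v = (vR+vL)/2 = 1.248 m/s
omega = (vR-vL)/L = -0.4407 rad/s
angular velocity = -0.4407 rad/s


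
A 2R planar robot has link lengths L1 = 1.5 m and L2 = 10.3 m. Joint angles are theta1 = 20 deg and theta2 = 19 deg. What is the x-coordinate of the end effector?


Convert angles to radians: theta1 = 0.3491, theta2 = 0.3316
x = L1*cos(theta1) + L2*cos(theta1+theta2)
x = 1.4095 + 8.0046
x = 9.4141


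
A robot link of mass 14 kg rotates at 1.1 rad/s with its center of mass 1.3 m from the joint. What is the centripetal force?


F = m * omega^2 * r
= 14 * 1.1^2 * 1.3
= 14 * 1.21 * 1.3
= 22.022 N


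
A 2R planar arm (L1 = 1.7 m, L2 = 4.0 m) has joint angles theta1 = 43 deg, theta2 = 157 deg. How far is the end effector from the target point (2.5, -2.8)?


End effector via forward kinematics:
x = L1*cos(t1) + L2*cos(t1+t2) = -2.5155
y = L1*sin(t1) + L2*sin(t1+t2) = -0.2087
Distance to target:
d = sqrt((2.5 - -2.5155)^2 + (-2.8 - -0.2087)^2)
= sqrt(25.1549 + 6.7149)
= 5.6453 m


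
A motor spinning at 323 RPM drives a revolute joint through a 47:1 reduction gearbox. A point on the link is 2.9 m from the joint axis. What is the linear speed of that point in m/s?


omega_motor = 323 * 2*pi/60 = 33.8245 rad/s
omega_joint = omega_motor / 47 = 0.7197 rad/s
v = omega_joint * r = 0.7197 * 2.9
= 2.087 m/s
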